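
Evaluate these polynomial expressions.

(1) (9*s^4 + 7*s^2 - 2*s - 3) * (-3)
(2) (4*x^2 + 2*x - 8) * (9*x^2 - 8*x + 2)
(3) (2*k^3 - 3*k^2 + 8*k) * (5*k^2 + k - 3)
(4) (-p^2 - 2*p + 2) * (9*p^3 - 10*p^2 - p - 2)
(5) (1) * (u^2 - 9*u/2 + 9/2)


(1) = -27*s^4 - 21*s^2 + 6*s + 9
(2) = 36*x^4 - 14*x^3 - 80*x^2 + 68*x - 16
(3) = 10*k^5 - 13*k^4 + 31*k^3 + 17*k^2 - 24*k
(4) = -9*p^5 - 8*p^4 + 39*p^3 - 16*p^2 + 2*p - 4
(5) = u^2 - 9*u/2 + 9/2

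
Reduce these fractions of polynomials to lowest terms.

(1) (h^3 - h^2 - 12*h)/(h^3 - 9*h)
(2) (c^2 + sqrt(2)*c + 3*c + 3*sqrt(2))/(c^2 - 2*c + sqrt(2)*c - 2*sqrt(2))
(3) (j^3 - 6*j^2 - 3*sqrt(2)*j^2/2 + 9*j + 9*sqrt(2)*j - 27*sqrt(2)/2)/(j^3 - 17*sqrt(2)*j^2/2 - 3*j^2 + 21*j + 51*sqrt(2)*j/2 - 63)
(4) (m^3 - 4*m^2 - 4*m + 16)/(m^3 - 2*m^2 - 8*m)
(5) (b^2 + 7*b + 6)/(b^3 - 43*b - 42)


(1) = (h - 4)/(h - 3)
(2) = (c + 3)/(c - 2)
(3) = (4*j - 12)/(4*j - 28*sqrt(2))
(4) = (m - 2)/m
(5) = 1/(b - 7)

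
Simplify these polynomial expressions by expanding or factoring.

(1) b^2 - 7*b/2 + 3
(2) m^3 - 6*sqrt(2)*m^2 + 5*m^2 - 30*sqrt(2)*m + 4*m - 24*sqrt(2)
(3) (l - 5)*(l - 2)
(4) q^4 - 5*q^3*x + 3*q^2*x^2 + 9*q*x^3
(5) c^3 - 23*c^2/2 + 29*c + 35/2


(1) = (b - 2)*(b - 3/2)
(2) = (m + 1)*(m + 4)*(m - 6*sqrt(2))
(3) = l^2 - 7*l + 10
(4) = q*(q - 3*x)^2*(q + x)
(5) = (c - 7)*(c - 5)*(c + 1/2)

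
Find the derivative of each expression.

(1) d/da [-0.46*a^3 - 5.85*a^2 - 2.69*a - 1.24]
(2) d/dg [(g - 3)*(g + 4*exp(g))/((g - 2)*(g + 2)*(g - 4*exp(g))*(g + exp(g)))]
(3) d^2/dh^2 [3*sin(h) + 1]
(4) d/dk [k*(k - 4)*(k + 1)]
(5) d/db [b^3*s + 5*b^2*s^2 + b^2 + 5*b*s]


(1) = -1.38*a^2 - 11.7*a - 2.69
(2) = (-(g - 3)*(g - 2)*(g + 2)*(g - 4*exp(g))*(g + 4*exp(g))*(exp(g) + 1) + (g - 3)*(g - 2)*(g + 2)*(g + exp(g))*(g + 4*exp(g))*(4*exp(g) - 1) - (g - 3)*(g - 2)*(g - 4*exp(g))*(g + exp(g))*(g + 4*exp(g)) - (g - 3)*(g + 2)*(g - 4*exp(g))*(g + exp(g))*(g + 4*exp(g)) + (g - 2)*(g + 2)*(g - 4*exp(g))*(g + exp(g))*(g + (g - 3)*(4*exp(g) + 1) + 4*exp(g)))/((g - 2)^2*(g + 2)^2*(g - 4*exp(g))^2*(g + exp(g))^2)
(3) = -3*sin(h)
(4) = 3*k^2 - 6*k - 4
(5) = 3*b^2*s + 10*b*s^2 + 2*b + 5*s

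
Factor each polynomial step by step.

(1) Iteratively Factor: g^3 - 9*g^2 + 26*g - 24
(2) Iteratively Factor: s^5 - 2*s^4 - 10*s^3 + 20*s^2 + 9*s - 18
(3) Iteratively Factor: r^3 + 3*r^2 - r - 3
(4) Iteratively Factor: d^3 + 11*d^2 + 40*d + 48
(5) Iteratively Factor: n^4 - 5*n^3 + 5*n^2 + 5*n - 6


(1) = (g - 2)*(g^2 - 7*g + 12) = (g - 3)*(g - 2)*(g - 4)
(2) = (s + 1)*(s^4 - 3*s^3 - 7*s^2 + 27*s - 18) = (s - 2)*(s + 1)*(s^3 - s^2 - 9*s + 9) = (s - 2)*(s - 1)*(s + 1)*(s^2 - 9) = (s - 3)*(s - 2)*(s - 1)*(s + 1)*(s + 3)
(3) = (r + 3)*(r^2 - 1) = (r + 1)*(r + 3)*(r - 1)
(4) = (d + 4)*(d^2 + 7*d + 12) = (d + 3)*(d + 4)*(d + 4)
(5) = (n - 3)*(n^3 - 2*n^2 - n + 2) = (n - 3)*(n + 1)*(n^2 - 3*n + 2) = (n - 3)*(n - 1)*(n + 1)*(n - 2)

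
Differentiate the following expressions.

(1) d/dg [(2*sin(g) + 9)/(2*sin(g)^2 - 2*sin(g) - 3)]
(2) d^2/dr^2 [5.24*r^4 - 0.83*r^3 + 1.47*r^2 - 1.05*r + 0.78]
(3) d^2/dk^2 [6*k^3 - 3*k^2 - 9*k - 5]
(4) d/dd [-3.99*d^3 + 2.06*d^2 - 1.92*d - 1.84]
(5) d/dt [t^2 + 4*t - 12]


(1) = 4*(-9*sin(g) + cos(g)^2 + 2)*cos(g)/(2*sin(g)^2 - 2*sin(g) - 3)^2
(2) = 62.88*r^2 - 4.98*r + 2.94
(3) = 36*k - 6
(4) = -11.97*d^2 + 4.12*d - 1.92
(5) = 2*t + 4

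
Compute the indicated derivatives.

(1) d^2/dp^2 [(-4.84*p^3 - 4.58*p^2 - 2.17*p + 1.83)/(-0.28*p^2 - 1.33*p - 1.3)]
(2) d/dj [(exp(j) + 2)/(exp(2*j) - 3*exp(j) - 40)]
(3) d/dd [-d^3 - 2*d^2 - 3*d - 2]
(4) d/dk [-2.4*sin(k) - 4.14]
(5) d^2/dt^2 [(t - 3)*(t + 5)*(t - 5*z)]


(1) = (10.528504*p^3 + 39.346608*p^2 + 40.249368*p + 2.834606)/(0.021952*p^6 + 0.312816*p^5 + 1.791636*p^4 + 5.257357*p^3 + 8.31831*p^2 + 6.7431*p + 2.197)
(2) = (-(exp(j) + 2)*(2*exp(j) - 3) + exp(2*j) - 3*exp(j) - 40)*exp(j)/(-exp(2*j) + 3*exp(j) + 40)^2
(3) = -3*d^2 - 4*d - 3
(4) = -2.4*cos(k)
(5) = 6*t - 10*z + 4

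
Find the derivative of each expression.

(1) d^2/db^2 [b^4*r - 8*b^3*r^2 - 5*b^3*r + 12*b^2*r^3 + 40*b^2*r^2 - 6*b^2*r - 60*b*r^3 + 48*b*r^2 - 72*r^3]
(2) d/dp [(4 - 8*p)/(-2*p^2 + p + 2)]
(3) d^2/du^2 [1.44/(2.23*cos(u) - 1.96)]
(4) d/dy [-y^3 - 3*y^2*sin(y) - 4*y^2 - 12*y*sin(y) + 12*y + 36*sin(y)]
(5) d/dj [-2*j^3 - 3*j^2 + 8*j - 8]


(1) = 2*r*(6*b^2 - 24*b*r - 15*b + 12*r^2 + 40*r - 6)
(2) = 4*(-4*p^2 + 4*p - 5)/(4*p^4 - 4*p^3 - 7*p^2 + 4*p + 4)
(3) = (7.160976*sin(u)^2 - 6.293952*cos(u) + 7.160976)/(2.23*cos(u) - 1.96)^3
(4) = -3*y^2*cos(y) - 3*y^2 - 6*y*sin(y) - 12*y*cos(y) - 8*y - 12*sin(y) + 36*cos(y) + 12
(5) = -6*j^2 - 6*j + 8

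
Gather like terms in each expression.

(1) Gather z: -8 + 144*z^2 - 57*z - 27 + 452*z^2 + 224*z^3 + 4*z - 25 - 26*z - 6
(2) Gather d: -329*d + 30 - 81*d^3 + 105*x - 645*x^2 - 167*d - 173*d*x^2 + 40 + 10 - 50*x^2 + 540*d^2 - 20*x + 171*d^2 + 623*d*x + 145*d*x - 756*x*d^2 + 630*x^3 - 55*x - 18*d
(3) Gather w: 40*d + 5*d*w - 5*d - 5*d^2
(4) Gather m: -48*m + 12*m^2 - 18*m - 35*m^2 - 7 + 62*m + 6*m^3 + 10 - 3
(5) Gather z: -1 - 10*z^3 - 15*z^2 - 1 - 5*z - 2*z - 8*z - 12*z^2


(1) = 224*z^3 + 596*z^2 - 79*z - 66
(2) = -81*d^3 + d^2*(711 - 756*x) + d*(-173*x^2 + 768*x - 514) + 630*x^3 - 695*x^2 + 30*x + 80
(3) = -5*d^2 + 5*d*w + 35*d
(4) = 6*m^3 - 23*m^2 - 4*m
(5) = -10*z^3 - 27*z^2 - 15*z - 2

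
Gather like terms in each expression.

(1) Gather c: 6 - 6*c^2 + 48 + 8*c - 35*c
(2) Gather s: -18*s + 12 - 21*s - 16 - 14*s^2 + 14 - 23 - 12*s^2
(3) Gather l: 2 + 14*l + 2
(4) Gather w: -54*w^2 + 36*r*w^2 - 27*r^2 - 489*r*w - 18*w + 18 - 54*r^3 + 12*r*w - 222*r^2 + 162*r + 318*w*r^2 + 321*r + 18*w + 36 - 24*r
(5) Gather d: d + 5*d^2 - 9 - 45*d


(1) = -6*c^2 - 27*c + 54
(2) = -26*s^2 - 39*s - 13
(3) = 14*l + 4
(4) = -54*r^3 - 249*r^2 + 459*r + w^2*(36*r - 54) + w*(318*r^2 - 477*r) + 54
(5) = 5*d^2 - 44*d - 9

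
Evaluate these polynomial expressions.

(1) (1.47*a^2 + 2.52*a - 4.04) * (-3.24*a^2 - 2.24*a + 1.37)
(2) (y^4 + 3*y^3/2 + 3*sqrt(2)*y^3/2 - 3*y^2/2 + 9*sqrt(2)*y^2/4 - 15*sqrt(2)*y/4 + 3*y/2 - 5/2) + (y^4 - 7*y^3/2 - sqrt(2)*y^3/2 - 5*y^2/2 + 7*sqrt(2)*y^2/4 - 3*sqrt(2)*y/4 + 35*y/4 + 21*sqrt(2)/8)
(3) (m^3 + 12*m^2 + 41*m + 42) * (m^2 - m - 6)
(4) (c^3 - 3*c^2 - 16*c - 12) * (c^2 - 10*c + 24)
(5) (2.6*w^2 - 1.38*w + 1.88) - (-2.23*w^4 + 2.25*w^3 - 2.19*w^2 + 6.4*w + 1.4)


(1) = -4.7628*a^4 - 11.4576*a^3 + 9.4587*a^2 + 12.502*a - 5.5348
(2) = 2*y^4 - 2*y^3 + sqrt(2)*y^3 - 4*y^2 + 4*sqrt(2)*y^2 - 9*sqrt(2)*y/2 + 41*y/4 - 5/2 + 21*sqrt(2)/8
(3) = m^5 + 11*m^4 + 23*m^3 - 71*m^2 - 288*m - 252
(4) = c^5 - 13*c^4 + 38*c^3 + 76*c^2 - 264*c - 288
(5) = 2.23*w^4 - 2.25*w^3 + 4.79*w^2 - 7.78*w + 0.48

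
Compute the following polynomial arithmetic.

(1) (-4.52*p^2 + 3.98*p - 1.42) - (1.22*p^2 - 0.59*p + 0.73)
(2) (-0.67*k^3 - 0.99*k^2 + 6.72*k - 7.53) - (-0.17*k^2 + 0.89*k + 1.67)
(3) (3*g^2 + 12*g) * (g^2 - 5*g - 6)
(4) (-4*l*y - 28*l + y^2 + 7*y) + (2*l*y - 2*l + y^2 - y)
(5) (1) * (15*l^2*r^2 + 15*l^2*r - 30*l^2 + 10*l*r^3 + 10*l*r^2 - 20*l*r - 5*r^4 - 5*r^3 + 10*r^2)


(1) = -5.74*p^2 + 4.57*p - 2.15
(2) = -0.67*k^3 - 0.82*k^2 + 5.83*k - 9.2
(3) = 3*g^4 - 3*g^3 - 78*g^2 - 72*g
(4) = -2*l*y - 30*l + 2*y^2 + 6*y
(5) = 15*l^2*r^2 + 15*l^2*r - 30*l^2 + 10*l*r^3 + 10*l*r^2 - 20*l*r - 5*r^4 - 5*r^3 + 10*r^2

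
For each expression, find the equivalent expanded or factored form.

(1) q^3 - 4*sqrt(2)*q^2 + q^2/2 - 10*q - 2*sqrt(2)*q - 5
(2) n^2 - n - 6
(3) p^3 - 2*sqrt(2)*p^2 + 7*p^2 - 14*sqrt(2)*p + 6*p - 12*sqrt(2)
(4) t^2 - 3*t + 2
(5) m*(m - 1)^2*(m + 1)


(1) = (q + 1/2)*(q - 5*sqrt(2))*(q + sqrt(2))
(2) = (n - 3)*(n + 2)
(3) = (p + 1)*(p + 6)*(p - 2*sqrt(2))
(4) = (t - 2)*(t - 1)
(5) = m^4 - m^3 - m^2 + m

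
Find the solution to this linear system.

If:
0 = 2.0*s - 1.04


Then:
s = 0.52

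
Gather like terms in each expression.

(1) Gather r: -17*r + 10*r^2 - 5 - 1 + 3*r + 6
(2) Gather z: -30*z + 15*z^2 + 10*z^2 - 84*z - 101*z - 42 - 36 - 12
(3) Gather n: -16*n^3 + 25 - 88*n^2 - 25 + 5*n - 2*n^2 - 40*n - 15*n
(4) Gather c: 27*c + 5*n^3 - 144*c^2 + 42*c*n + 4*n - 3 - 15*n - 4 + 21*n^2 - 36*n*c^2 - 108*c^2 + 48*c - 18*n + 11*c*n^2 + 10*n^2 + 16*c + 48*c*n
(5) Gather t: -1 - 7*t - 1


(1) = 10*r^2 - 14*r
(2) = 25*z^2 - 215*z - 90
(3) = -16*n^3 - 90*n^2 - 50*n
(4) = c^2*(-36*n - 252) + c*(11*n^2 + 90*n + 91) + 5*n^3 + 31*n^2 - 29*n - 7
(5) = -7*t - 2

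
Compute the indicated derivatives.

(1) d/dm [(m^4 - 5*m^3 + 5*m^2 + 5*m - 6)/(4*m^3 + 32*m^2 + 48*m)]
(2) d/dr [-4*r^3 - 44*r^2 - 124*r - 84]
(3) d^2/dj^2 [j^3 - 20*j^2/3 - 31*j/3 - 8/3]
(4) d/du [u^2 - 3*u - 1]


(1) = (m^6 + 16*m^5 - 9*m^4 - 130*m^3 + 38*m^2 + 96*m + 72)/(4*m^2*(m^4 + 16*m^3 + 88*m^2 + 192*m + 144))
(2) = -12*r^2 - 88*r - 124
(3) = 6*j - 40/3
(4) = 2*u - 3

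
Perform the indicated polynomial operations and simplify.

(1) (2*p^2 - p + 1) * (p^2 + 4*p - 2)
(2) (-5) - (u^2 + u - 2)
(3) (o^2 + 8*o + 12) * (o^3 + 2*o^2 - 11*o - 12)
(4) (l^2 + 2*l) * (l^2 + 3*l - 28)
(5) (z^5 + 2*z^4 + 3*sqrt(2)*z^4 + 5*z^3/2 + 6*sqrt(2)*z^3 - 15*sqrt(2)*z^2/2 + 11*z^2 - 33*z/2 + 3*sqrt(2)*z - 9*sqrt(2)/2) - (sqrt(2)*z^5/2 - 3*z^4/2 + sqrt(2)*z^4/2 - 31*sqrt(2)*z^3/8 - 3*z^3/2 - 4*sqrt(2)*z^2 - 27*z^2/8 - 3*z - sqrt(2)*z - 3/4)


(1) = 2*p^4 + 7*p^3 - 7*p^2 + 6*p - 2
(2) = -u^2 - u - 3
(3) = o^5 + 10*o^4 + 17*o^3 - 76*o^2 - 228*o - 144
(4) = l^4 + 5*l^3 - 22*l^2 - 56*l
(5) = -sqrt(2)*z^5/2 + z^5 + 7*z^4/2 + 5*sqrt(2)*z^4/2 + 4*z^3 + 79*sqrt(2)*z^3/8 - 7*sqrt(2)*z^2/2 + 115*z^2/8 - 27*z/2 + 4*sqrt(2)*z - 9*sqrt(2)/2 + 3/4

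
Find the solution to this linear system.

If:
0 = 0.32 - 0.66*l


Then:
l = 0.48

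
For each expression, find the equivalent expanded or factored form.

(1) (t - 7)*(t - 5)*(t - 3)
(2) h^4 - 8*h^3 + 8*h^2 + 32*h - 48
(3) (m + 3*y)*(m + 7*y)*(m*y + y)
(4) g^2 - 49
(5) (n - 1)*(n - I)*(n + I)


(1) = t^3 - 15*t^2 + 71*t - 105
(2) = (h - 6)*(h - 2)^2*(h + 2)
(3) = m^3*y + 10*m^2*y^2 + m^2*y + 21*m*y^3 + 10*m*y^2 + 21*y^3
(4) = (g - 7)*(g + 7)
(5) = n^3 - n^2 + n - 1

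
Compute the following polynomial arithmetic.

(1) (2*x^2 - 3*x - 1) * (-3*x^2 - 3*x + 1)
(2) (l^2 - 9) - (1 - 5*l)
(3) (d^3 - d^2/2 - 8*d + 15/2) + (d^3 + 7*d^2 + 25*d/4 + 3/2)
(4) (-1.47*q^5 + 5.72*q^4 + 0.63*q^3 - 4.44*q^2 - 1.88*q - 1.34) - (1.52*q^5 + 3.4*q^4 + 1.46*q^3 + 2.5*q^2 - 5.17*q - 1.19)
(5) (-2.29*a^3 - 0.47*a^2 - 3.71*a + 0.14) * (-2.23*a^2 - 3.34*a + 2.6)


(1) = -6*x^4 + 3*x^3 + 14*x^2 - 1
(2) = l^2 + 5*l - 10
(3) = 2*d^3 + 13*d^2/2 - 7*d/4 + 9
(4) = -2.99*q^5 + 2.32*q^4 - 0.83*q^3 - 6.94*q^2 + 3.29*q - 0.15
(5) = 5.1067*a^5 + 8.6967*a^4 + 3.8891*a^3 + 10.8572*a^2 - 10.1136*a + 0.364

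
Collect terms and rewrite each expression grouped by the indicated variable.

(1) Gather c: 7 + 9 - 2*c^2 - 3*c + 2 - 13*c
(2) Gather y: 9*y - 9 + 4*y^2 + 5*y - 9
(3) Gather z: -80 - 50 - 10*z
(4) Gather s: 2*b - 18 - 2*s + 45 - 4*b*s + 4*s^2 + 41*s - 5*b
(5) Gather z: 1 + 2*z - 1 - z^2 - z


(1) = -2*c^2 - 16*c + 18
(2) = 4*y^2 + 14*y - 18
(3) = -10*z - 130
(4) = -3*b + 4*s^2 + s*(39 - 4*b) + 27
(5) = -z^2 + z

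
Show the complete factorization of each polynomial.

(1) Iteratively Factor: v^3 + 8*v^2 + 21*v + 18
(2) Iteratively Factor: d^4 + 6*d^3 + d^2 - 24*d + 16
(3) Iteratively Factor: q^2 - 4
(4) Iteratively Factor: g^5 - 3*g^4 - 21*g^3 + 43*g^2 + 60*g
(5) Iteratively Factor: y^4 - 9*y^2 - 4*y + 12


(1) = (v + 2)*(v^2 + 6*v + 9) = (v + 2)*(v + 3)*(v + 3)
(2) = (d - 1)*(d^3 + 7*d^2 + 8*d - 16) = (d - 1)*(d + 4)*(d^2 + 3*d - 4) = (d - 1)^2*(d + 4)*(d + 4)
(3) = (q - 2)*(q + 2)
(4) = (g + 1)*(g^4 - 4*g^3 - 17*g^2 + 60*g) = (g - 3)*(g + 1)*(g^3 - g^2 - 20*g) = g*(g - 3)*(g + 1)*(g^2 - g - 20) = g*(g - 5)*(g - 3)*(g + 1)*(g + 4)
(5) = (y - 1)*(y^3 + y^2 - 8*y - 12) = (y - 1)*(y + 2)*(y^2 - y - 6) = (y - 3)*(y - 1)*(y + 2)*(y + 2)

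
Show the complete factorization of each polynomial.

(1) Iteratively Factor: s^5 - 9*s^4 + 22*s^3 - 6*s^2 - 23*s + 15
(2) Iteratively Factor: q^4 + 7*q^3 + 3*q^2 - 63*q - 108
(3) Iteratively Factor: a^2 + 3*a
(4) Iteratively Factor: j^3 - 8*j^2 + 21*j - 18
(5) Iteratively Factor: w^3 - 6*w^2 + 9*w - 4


(1) = (s - 5)*(s^4 - 4*s^3 + 2*s^2 + 4*s - 3) = (s - 5)*(s - 1)*(s^3 - 3*s^2 - s + 3) = (s - 5)*(s - 1)^2*(s^2 - 2*s - 3) = (s - 5)*(s - 1)^2*(s + 1)*(s - 3)
(2) = (q + 4)*(q^3 + 3*q^2 - 9*q - 27) = (q + 3)*(q + 4)*(q^2 - 9) = (q - 3)*(q + 3)*(q + 4)*(q + 3)
(3) = (a)*(a + 3)
(4) = (j - 2)*(j^2 - 6*j + 9) = (j - 3)*(j - 2)*(j - 3)
(5) = (w - 4)*(w^2 - 2*w + 1) = (w - 4)*(w - 1)*(w - 1)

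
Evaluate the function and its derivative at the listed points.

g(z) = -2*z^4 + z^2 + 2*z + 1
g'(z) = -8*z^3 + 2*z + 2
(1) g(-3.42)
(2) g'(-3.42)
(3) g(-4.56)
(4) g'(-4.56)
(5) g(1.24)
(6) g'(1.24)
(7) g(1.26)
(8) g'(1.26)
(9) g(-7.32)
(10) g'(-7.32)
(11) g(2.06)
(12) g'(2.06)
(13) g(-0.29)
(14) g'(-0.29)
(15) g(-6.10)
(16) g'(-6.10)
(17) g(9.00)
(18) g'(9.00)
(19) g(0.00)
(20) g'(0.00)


(1) = -267.76
(2) = 315.17
(3) = -852.07
(4) = 751.43
(5) = 0.29
(6) = -10.77
(7) = 0.07
(8) = -11.48
(9) = -5702.20
(10) = 3125.15
(11) = -26.65
(12) = -63.81
(13) = 0.49
(14) = 1.62
(15) = -2743.16
(16) = 1805.65
(17) = -13022.00
(18) = -5812.00
(19) = 1.00
(20) = 2.00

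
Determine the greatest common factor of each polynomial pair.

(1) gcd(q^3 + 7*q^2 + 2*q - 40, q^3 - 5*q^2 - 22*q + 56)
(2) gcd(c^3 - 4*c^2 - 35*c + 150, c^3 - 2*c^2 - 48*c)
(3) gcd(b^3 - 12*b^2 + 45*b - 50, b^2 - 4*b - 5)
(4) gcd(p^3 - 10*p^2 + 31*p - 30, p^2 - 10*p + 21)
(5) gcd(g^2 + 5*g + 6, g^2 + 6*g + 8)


(1) = q^2 + 2*q - 8
(2) = gcd((c - 5)^2*(c + 6), c*(c - 8)*(c + 6)) = c + 6
(3) = gcd((b - 5)^2*(b - 2), (b - 5)*(b + 1)) = b - 5
(4) = p - 3
(5) = gcd((g + 2)*(g + 3), (g + 2)*(g + 4)) = g + 2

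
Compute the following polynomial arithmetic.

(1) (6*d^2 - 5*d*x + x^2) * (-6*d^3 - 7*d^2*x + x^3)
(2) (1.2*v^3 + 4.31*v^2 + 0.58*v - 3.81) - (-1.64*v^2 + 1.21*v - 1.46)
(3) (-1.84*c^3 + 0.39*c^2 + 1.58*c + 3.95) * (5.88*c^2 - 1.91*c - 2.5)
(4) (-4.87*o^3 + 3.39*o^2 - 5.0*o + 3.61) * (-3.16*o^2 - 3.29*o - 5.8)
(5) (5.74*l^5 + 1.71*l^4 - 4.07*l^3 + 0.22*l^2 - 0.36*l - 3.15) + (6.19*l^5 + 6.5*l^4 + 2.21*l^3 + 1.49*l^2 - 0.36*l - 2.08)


(1) = -36*d^5 - 12*d^4*x + 29*d^3*x^2 - d^2*x^3 - 5*d*x^4 + x^5
(2) = 1.2*v^3 + 5.95*v^2 - 0.63*v - 2.35
(3) = -10.8192*c^5 + 5.8076*c^4 + 13.1455*c^3 + 19.2332*c^2 - 11.4945*c - 9.875
(4) = 15.3892*o^5 + 5.3099*o^4 + 32.8929*o^3 - 14.6196*o^2 + 17.1231*o - 20.938
(5) = 11.93*l^5 + 8.21*l^4 - 1.86*l^3 + 1.71*l^2 - 0.72*l - 5.23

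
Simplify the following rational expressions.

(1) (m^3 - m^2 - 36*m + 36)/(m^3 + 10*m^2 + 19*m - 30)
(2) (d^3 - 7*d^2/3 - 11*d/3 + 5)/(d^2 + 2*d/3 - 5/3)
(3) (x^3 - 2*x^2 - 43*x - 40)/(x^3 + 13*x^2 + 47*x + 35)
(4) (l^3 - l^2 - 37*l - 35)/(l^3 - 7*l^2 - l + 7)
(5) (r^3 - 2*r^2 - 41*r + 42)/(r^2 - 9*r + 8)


(1) = (m - 6)/(m + 5)
(2) = d - 3
(3) = (x - 8)/(x + 7)
(4) = (l + 5)/(l - 1)
(5) = (r^2 - r - 42)/(r - 8)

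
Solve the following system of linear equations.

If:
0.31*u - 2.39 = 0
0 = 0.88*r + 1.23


Then:
r = -1.40
u = 7.71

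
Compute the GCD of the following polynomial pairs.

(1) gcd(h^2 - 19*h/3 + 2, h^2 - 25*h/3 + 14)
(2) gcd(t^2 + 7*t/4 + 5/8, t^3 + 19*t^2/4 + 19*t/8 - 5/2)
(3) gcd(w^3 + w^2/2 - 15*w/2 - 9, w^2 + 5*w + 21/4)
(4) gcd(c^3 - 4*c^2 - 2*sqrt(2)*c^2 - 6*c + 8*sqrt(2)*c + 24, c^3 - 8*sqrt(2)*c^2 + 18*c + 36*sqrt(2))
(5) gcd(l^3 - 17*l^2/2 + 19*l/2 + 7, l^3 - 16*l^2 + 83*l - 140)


(1) = gcd((h - 6)*(h - 1/3), (h - 6)*(h - 7/3)) = h - 6
(2) = t + 5/4
(3) = gcd((w - 3)*(w + 3/2)*(w + 2), (w + 3/2)*(w + 7/2)) = w + 3/2
(4) = gcd((c - 4)*(c - 3*sqrt(2))*(c + sqrt(2)), (c - 6*sqrt(2))*(c - 3*sqrt(2))*(c + sqrt(2))) = c^2 - 2*sqrt(2)*c - 6
(5) = gcd((l - 7)*(l - 2)*(l + 1/2), (l - 7)*(l - 5)*(l - 4)) = l - 7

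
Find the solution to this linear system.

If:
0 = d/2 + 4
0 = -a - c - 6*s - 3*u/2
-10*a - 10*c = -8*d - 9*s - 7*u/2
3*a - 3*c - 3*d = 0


Then:
a = 5*u/92 - 156/23
c = 5*u/92 + 28/23
d = -8
s = 64/69 - 37*u/138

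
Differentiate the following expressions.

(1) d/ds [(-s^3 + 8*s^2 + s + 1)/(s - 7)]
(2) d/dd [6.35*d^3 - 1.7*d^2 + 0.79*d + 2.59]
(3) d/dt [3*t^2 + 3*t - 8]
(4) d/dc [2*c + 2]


(1) = (-2*s^3 + 29*s^2 - 112*s - 8)/(s^2 - 14*s + 49)
(2) = 19.05*d^2 - 3.4*d + 0.79
(3) = 6*t + 3
(4) = 2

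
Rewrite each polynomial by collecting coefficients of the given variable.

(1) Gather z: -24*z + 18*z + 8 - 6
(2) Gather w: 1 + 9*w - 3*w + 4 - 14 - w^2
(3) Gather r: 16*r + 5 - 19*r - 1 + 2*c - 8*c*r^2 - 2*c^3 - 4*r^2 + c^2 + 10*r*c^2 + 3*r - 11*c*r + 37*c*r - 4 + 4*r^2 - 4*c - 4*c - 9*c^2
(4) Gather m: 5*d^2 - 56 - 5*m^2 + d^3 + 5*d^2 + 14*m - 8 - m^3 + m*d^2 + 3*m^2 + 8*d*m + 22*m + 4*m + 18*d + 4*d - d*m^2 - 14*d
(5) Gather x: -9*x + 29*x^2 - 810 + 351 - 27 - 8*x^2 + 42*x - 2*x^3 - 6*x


(1) = 2 - 6*z
(2) = -w^2 + 6*w - 9
(3) = -2*c^3 - 8*c^2 - 8*c*r^2 - 6*c + r*(10*c^2 + 26*c)
(4) = d^3 + 10*d^2 + 8*d - m^3 + m^2*(-d - 2) + m*(d^2 + 8*d + 40) - 64
(5) = -2*x^3 + 21*x^2 + 27*x - 486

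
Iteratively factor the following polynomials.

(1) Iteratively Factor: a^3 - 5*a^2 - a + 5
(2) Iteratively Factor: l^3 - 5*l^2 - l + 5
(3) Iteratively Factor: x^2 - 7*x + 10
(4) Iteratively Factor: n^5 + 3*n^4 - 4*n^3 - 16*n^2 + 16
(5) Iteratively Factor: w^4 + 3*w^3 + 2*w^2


(1) = (a + 1)*(a^2 - 6*a + 5) = (a - 5)*(a + 1)*(a - 1)
(2) = (l - 5)*(l^2 - 1) = (l - 5)*(l + 1)*(l - 1)
(3) = (x - 5)*(x - 2)
(4) = (n + 2)*(n^4 + n^3 - 6*n^2 - 4*n + 8) = (n + 2)^2*(n^3 - n^2 - 4*n + 4) = (n - 2)*(n + 2)^2*(n^2 + n - 2) = (n - 2)*(n - 1)*(n + 2)^2*(n + 2)
(5) = (w + 1)*(w^3 + 2*w^2) = w*(w + 1)*(w^2 + 2*w) = w*(w + 1)*(w + 2)*(w)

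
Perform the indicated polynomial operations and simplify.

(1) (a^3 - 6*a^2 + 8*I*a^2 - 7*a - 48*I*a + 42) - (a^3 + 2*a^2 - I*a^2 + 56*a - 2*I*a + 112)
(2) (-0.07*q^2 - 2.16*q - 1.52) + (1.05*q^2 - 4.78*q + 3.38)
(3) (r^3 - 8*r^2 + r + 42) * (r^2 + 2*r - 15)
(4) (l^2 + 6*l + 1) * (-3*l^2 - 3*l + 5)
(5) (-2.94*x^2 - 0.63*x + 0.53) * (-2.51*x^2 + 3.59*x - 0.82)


(1) = -8*a^2 + 9*I*a^2 - 63*a - 46*I*a - 70
(2) = 0.98*q^2 - 6.94*q + 1.86
(3) = r^5 - 6*r^4 - 30*r^3 + 164*r^2 + 69*r - 630
(4) = -3*l^4 - 21*l^3 - 16*l^2 + 27*l + 5
(5) = 7.3794*x^4 - 8.9733*x^3 - 1.1812*x^2 + 2.4193*x - 0.4346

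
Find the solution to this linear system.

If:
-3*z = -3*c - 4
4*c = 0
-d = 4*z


Then:
c = 0
d = -16/3
z = 4/3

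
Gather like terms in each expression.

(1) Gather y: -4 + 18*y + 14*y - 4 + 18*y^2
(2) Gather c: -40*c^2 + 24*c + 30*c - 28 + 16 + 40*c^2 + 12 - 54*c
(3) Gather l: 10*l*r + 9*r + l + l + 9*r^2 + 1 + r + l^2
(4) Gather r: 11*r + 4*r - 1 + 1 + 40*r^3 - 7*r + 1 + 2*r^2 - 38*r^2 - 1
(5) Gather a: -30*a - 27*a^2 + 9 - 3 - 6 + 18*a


(1) = 18*y^2 + 32*y - 8
(2) = 0
(3) = l^2 + l*(10*r + 2) + 9*r^2 + 10*r + 1
(4) = 40*r^3 - 36*r^2 + 8*r
(5) = -27*a^2 - 12*a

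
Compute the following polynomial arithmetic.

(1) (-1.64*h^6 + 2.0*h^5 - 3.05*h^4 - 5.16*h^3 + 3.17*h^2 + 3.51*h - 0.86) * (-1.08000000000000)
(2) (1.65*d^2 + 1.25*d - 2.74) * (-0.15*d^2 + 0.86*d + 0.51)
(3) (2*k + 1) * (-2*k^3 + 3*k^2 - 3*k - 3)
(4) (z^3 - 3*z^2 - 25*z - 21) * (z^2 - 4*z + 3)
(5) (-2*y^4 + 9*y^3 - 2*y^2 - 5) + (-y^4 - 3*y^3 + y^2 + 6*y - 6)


(1) = 1.7712*h^6 - 2.16*h^5 + 3.294*h^4 + 5.5728*h^3 - 3.4236*h^2 - 3.7908*h + 0.9288
(2) = -0.2475*d^4 + 1.2315*d^3 + 2.3275*d^2 - 1.7189*d - 1.3974
(3) = -4*k^4 + 4*k^3 - 3*k^2 - 9*k - 3
(4) = z^5 - 7*z^4 - 10*z^3 + 70*z^2 + 9*z - 63
(5) = -3*y^4 + 6*y^3 - y^2 + 6*y - 11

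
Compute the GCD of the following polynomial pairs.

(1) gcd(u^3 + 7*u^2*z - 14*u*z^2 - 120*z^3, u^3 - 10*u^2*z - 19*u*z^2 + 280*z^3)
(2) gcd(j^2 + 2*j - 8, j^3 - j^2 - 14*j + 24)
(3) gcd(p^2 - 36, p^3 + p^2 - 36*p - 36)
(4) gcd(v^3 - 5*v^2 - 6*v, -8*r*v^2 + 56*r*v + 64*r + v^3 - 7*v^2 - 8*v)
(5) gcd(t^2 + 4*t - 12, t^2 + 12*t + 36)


(1) = gcd((u - 4*z)*(u + 5*z)*(u + 6*z), (u - 8*z)*(u - 7*z)*(u + 5*z)) = u + 5*z
(2) = j^2 + 2*j - 8
(3) = p^2 - 36
(4) = gcd(v*(v - 6)*(v + 1), (-8*r + v)*(v - 8)*(v + 1)) = v + 1
(5) = t + 6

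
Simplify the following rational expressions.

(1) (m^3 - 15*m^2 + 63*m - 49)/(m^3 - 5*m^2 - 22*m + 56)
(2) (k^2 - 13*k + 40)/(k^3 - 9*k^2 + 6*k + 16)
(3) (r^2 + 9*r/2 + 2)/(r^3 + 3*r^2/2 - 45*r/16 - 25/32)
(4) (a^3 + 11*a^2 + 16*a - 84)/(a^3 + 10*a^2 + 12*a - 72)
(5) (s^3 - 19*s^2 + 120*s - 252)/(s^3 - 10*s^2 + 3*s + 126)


(1) = (m^2 - 8*m + 7)/(m^2 + 2*m - 8)
(2) = (k - 5)/(k^2 - k - 2)
(3) = (32*r^2 + 144*r + 64)/(32*r^3 + 48*r^2 - 90*r - 25)
(4) = (a + 7)/(a + 6)
(5) = (s - 6)/(s + 3)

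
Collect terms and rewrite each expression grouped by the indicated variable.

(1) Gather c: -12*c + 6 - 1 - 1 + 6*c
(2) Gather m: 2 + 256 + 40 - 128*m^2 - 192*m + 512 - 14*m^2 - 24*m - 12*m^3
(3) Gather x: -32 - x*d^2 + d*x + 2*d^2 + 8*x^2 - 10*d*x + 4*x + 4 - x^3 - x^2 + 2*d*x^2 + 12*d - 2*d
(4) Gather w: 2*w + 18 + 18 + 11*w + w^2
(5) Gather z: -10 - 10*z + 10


(1) = 4 - 6*c
(2) = -12*m^3 - 142*m^2 - 216*m + 810
(3) = 2*d^2 + 10*d - x^3 + x^2*(2*d + 7) + x*(-d^2 - 9*d + 4) - 28
(4) = w^2 + 13*w + 36
(5) = -10*z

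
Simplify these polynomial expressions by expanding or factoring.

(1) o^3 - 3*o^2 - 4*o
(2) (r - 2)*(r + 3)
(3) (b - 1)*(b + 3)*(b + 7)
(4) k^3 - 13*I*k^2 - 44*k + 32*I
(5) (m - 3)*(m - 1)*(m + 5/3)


(1) = o*(o - 4)*(o + 1)
(2) = r^2 + r - 6
(3) = b^3 + 9*b^2 + 11*b - 21
(4) = (k - 8*I)*(k - 4*I)*(k - I)
(5) = m^3 - 7*m^2/3 - 11*m/3 + 5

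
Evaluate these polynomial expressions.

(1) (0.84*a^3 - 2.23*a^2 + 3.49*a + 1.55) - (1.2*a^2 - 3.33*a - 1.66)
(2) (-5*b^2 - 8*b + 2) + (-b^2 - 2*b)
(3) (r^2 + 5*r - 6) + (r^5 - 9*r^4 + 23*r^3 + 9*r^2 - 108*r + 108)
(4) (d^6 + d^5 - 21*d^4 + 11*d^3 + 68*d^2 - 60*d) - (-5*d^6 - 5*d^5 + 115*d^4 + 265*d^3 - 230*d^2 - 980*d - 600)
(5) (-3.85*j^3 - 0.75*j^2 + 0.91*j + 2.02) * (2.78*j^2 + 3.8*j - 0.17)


(1) = 0.84*a^3 - 3.43*a^2 + 6.82*a + 3.21
(2) = -6*b^2 - 10*b + 2
(3) = r^5 - 9*r^4 + 23*r^3 + 10*r^2 - 103*r + 102
(4) = 6*d^6 + 6*d^5 - 136*d^4 - 254*d^3 + 298*d^2 + 920*d + 600
(5) = -10.703*j^5 - 16.715*j^4 + 0.3343*j^3 + 9.2011*j^2 + 7.5213*j - 0.3434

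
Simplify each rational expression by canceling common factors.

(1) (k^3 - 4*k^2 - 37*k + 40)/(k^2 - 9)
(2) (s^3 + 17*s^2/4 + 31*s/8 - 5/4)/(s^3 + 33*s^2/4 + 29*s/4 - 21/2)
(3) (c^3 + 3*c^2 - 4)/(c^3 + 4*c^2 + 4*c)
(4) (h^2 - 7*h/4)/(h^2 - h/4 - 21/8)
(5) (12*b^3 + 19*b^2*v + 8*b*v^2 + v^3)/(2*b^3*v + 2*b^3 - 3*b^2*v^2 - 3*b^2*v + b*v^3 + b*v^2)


(1) = (k^3 - 4*k^2 - 37*k + 40)/(k^2 - 9)
(2) = (8*s^2 + 18*s - 5)/(8*s^2 + 50*s - 42)
(3) = (c - 1)/c
(4) = 2*h/(2*h + 3)
(5) = (12*b^3 + 19*b^2*v + 8*b*v^2 + v^3)/(2*b^3*v + 2*b^3 - 3*b^2*v^2 - 3*b^2*v + b*v^3 + b*v^2)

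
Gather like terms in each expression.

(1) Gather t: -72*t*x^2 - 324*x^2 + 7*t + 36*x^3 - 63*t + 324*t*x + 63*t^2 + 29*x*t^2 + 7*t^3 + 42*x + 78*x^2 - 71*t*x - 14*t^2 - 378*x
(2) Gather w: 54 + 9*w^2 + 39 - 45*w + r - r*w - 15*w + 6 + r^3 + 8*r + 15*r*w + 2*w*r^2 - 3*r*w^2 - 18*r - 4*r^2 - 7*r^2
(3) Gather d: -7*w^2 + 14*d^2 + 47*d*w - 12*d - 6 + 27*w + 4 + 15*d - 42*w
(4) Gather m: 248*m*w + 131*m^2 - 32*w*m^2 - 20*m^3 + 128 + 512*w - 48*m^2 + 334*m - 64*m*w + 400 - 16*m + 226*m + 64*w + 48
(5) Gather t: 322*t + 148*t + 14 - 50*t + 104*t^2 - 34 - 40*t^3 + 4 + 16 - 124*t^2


(1) = 7*t^3 + t^2*(29*x + 49) + t*(-72*x^2 + 253*x - 56) + 36*x^3 - 246*x^2 - 336*x
(2) = r^3 - 11*r^2 - 9*r + w^2*(9 - 3*r) + w*(2*r^2 + 14*r - 60) + 99
(3) = 14*d^2 + d*(47*w + 3) - 7*w^2 - 15*w - 2
(4) = -20*m^3 + m^2*(83 - 32*w) + m*(184*w + 544) + 576*w + 576
(5) = -40*t^3 - 20*t^2 + 420*t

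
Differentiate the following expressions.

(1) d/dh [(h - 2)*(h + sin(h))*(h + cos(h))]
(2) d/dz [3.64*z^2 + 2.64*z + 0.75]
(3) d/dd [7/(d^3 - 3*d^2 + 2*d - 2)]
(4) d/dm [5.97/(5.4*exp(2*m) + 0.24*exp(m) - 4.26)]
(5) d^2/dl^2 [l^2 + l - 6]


(1) = (2 - h)*(h + sin(h))*(sin(h) - 1) + (h - 2)*(h + cos(h))*(cos(h) + 1) + (h + sin(h))*(h + cos(h))
(2) = 7.28*z + 2.64
(3) = 7*(-3*d^2 + 6*d - 2)/(d^3 - 3*d^2 + 2*d - 2)^2
(4) = (-64.476*exp(m) - 1.4328)*exp(m)/(5.4*exp(2*m) + 0.24*exp(m) - 4.26)^2
(5) = 2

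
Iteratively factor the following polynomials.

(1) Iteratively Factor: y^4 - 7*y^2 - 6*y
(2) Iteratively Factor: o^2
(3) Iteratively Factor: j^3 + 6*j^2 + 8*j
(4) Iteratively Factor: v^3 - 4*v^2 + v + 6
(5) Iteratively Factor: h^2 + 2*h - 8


(1) = (y + 2)*(y^3 - 2*y^2 - 3*y) = (y + 1)*(y + 2)*(y^2 - 3*y) = y*(y + 1)*(y + 2)*(y - 3)
(2) = (o)*(o)
(3) = (j)*(j^2 + 6*j + 8) = j*(j + 4)*(j + 2)
(4) = (v - 3)*(v^2 - v - 2) = (v - 3)*(v + 1)*(v - 2)
(5) = (h - 2)*(h + 4)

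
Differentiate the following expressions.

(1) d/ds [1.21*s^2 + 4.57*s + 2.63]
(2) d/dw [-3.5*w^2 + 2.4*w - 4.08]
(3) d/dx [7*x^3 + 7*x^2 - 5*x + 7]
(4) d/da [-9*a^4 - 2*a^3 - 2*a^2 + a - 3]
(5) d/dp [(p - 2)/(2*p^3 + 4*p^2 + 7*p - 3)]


(1) = 2.42*s + 4.57
(2) = 2.4 - 7.0*w
(3) = 21*x^2 + 14*x - 5
(4) = -36*a^3 - 6*a^2 - 4*a + 1
(5) = (2*p^3 + 4*p^2 + 7*p - (p - 2)*(6*p^2 + 8*p + 7) - 3)/(2*p^3 + 4*p^2 + 7*p - 3)^2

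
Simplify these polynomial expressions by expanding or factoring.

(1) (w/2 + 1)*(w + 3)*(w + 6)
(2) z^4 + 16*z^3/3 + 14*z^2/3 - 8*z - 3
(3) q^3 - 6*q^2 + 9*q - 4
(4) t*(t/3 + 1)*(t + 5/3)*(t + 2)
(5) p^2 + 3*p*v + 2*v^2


(1) = w^3/2 + 11*w^2/2 + 18*w + 18
(2) = (z - 1)*(z + 1/3)*(z + 3)^2
(3) = (q - 4)*(q - 1)^2
(4) = t^4/3 + 20*t^3/9 + 43*t^2/9 + 10*t/3
(5) = (p + v)*(p + 2*v)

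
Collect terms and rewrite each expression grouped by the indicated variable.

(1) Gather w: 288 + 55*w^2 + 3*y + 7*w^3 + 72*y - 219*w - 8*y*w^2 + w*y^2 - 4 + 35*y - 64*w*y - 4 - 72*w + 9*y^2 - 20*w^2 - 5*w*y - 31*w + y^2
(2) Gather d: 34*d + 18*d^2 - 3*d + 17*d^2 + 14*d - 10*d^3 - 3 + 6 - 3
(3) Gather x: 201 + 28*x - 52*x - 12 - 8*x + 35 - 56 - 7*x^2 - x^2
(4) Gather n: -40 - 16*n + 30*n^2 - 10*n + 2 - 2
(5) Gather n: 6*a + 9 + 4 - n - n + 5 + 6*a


(1) = 7*w^3 + w^2*(35 - 8*y) + w*(y^2 - 69*y - 322) + 10*y^2 + 110*y + 280
(2) = -10*d^3 + 35*d^2 + 45*d
(3) = -8*x^2 - 32*x + 168
(4) = 30*n^2 - 26*n - 40
(5) = 12*a - 2*n + 18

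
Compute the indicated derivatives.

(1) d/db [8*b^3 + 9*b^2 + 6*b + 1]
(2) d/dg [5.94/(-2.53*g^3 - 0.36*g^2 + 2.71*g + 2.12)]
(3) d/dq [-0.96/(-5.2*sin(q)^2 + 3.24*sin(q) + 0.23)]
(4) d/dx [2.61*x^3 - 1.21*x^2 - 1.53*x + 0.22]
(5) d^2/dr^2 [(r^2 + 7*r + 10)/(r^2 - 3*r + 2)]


(1) = 24*b^2 + 18*b + 6
(2) = (45.0846*g^2 + 4.2768*g - 16.0974)/(2.53*g^3 + 0.36*g^2 - 2.71*g - 2.12)^2
(3) = (3.1104 - 9.984*sin(q))*cos(q)/(-5.2*sin(q)^2 + 3.24*sin(q) + 0.23)^2
(4) = 7.83*x^2 - 2.42*x - 1.53
(5) = 4*(5*r^3 + 12*r^2 - 66*r + 58)/(r^6 - 9*r^5 + 33*r^4 - 63*r^3 + 66*r^2 - 36*r + 8)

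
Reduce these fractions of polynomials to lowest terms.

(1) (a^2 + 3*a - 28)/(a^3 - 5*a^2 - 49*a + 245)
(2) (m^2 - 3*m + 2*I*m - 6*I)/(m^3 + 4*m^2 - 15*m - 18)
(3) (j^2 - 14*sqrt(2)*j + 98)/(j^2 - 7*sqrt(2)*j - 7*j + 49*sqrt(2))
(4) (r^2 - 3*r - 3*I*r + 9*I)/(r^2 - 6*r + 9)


(1) = (a - 4)/(a^2 - 12*a + 35)
(2) = (m + 2*I)/(m^2 + 7*m + 6)
(3) = (j - 7*sqrt(2))/(j - 7)
(4) = (r - 3*I)/(r - 3)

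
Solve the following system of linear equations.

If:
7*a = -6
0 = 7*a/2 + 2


Then:
No Solution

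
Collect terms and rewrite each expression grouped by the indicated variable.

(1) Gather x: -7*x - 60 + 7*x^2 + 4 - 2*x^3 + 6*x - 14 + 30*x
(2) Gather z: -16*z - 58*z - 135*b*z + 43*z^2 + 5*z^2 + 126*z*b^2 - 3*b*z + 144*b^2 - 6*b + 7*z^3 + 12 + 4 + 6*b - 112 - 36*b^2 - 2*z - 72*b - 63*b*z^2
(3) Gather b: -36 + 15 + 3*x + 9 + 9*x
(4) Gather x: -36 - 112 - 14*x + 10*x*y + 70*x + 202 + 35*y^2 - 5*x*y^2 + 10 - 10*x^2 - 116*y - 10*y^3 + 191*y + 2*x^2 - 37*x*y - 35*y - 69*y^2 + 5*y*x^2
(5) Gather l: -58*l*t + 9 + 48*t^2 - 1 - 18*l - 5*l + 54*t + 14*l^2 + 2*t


(1) = -2*x^3 + 7*x^2 + 29*x - 70
(2) = 108*b^2 - 72*b + 7*z^3 + z^2*(48 - 63*b) + z*(126*b^2 - 138*b - 76) - 96
(3) = 12*x - 12
(4) = x^2*(5*y - 8) + x*(-5*y^2 - 27*y + 56) - 10*y^3 - 34*y^2 + 40*y + 64
(5) = 14*l^2 + l*(-58*t - 23) + 48*t^2 + 56*t + 8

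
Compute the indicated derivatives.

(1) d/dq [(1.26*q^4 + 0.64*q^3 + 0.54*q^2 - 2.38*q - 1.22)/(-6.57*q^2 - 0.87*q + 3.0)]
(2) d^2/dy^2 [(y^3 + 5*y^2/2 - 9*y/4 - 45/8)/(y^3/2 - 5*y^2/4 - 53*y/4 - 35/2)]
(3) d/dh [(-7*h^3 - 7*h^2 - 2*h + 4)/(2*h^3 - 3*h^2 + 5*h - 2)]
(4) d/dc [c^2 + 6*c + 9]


(1) = (-16.5564*q^5 - 7.4934*q^4 + 14.0064*q^3 - 10.3464*q^2 - 12.7908*q - 8.2014)/(43.1649*q^4 + 11.4318*q^3 - 38.6631*q^2 - 5.22*q + 9.0)
(2) = (20*y^3 + 141*y^2 + 135*y + 433)/(y^6 - 15*y^5 + 33*y^4 + 295*y^3 - 462*y^2 - 2940*y - 2744)
(3) = (35*h^4 - 62*h^3 - 23*h^2 + 52*h - 16)/(4*h^6 - 12*h^5 + 29*h^4 - 38*h^3 + 37*h^2 - 20*h + 4)
(4) = 2*c + 6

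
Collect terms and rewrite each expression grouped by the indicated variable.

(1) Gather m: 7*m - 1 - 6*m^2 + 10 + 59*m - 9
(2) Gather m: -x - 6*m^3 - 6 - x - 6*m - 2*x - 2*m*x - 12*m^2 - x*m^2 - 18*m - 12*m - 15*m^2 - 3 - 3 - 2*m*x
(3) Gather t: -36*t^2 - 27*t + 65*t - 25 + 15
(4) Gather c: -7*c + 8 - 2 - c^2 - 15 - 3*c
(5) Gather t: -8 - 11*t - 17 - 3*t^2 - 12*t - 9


(1) = -6*m^2 + 66*m
(2) = -6*m^3 + m^2*(-x - 27) + m*(-4*x - 36) - 4*x - 12
(3) = -36*t^2 + 38*t - 10
(4) = -c^2 - 10*c - 9
(5) = -3*t^2 - 23*t - 34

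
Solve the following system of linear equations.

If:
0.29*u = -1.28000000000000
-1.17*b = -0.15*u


Then:
b = -0.57
u = -4.41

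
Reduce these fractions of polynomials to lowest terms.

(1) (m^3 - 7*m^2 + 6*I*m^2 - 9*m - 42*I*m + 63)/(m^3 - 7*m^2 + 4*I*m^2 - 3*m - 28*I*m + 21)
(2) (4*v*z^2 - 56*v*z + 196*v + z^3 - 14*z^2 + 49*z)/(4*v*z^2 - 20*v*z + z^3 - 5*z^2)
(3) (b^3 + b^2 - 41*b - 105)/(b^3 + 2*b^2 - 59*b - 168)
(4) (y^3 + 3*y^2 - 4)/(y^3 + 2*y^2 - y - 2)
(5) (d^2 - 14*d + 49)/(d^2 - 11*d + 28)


(1) = (m + 3*I)/(m + I)
(2) = (z^2 - 14*z + 49)/(z^2 - 5*z)
(3) = (b^2 - 2*b - 35)/(b^2 - b - 56)
(4) = (y + 2)/(y + 1)
(5) = (d - 7)/(d - 4)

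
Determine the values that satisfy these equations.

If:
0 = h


Then:
h = 0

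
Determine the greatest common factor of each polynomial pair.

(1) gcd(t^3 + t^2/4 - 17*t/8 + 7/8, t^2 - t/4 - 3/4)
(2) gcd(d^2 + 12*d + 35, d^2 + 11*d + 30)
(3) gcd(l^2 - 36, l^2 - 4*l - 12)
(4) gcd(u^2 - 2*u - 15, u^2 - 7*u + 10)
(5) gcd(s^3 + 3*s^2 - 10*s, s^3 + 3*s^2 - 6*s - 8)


(1) = t - 1
(2) = gcd((d + 5)*(d + 7), (d + 5)*(d + 6)) = d + 5
(3) = l - 6
(4) = gcd((u - 5)*(u + 3), (u - 5)*(u - 2)) = u - 5
(5) = s - 2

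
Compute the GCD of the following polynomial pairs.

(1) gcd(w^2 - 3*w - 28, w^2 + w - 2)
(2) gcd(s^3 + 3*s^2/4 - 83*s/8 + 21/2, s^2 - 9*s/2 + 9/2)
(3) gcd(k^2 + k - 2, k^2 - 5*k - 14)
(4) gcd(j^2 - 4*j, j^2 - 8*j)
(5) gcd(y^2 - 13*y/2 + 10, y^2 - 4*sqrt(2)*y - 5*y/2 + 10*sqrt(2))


(1) = gcd((w - 7)*(w + 4), (w - 1)*(w + 2)) = 1
(2) = s - 3/2
(3) = k + 2
(4) = gcd(j*(j - 4), j*(j - 8)) = j
(5) = gcd((y - 4)*(y - 5/2), (y - 5/2)*(y - 4*sqrt(2))) = y - 5/2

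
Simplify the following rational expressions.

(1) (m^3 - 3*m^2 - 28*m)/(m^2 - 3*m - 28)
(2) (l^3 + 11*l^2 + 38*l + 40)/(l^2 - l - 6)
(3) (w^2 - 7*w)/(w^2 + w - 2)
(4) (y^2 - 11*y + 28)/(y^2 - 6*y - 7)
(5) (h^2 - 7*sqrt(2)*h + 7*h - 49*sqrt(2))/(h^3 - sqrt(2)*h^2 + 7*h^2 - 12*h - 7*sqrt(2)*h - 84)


(1) = m
(2) = (l^2 + 9*l + 20)/(l - 3)
(3) = (w^2 - 7*w)/(w^2 + w - 2)
(4) = (y - 4)/(y + 1)
(5) = (h - 7*sqrt(2))/(h^2 - sqrt(2)*h - 12)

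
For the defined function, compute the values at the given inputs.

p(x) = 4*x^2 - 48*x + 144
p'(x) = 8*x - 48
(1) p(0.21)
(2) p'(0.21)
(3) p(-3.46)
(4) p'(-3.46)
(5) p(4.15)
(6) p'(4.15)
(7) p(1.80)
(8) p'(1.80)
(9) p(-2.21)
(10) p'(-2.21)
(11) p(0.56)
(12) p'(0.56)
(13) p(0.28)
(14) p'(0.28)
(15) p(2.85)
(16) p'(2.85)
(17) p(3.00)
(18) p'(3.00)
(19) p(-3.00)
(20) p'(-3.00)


(1) = 134.10
(2) = -46.32
(3) = 357.97
(4) = -75.68
(5) = 13.69
(6) = -14.80
(7) = 70.56
(8) = -33.60
(9) = 269.62
(10) = -65.68
(11) = 118.37
(12) = -43.52
(13) = 130.87
(14) = -45.76
(15) = 39.69
(16) = -25.20
(17) = 36.00
(18) = -24.00
(19) = 324.00
(20) = -72.00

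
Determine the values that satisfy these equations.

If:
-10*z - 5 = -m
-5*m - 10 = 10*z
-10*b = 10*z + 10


Then:
b = -5/12
m = -5/6
z = -7/12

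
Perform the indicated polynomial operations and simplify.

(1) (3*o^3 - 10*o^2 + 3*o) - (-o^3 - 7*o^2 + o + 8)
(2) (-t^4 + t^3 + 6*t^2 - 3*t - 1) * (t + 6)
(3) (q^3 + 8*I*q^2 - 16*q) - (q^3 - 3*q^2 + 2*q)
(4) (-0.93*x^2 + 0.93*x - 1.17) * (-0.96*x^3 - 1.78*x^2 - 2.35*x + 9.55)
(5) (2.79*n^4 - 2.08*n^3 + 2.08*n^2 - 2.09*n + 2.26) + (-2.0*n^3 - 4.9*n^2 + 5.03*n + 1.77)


(1) = 4*o^3 - 3*o^2 + 2*o - 8
(2) = -t^5 - 5*t^4 + 12*t^3 + 33*t^2 - 19*t - 6
(3) = 3*q^2 + 8*I*q^2 - 18*q
(4) = 0.8928*x^5 + 0.7626*x^4 + 1.6533*x^3 - 8.9844*x^2 + 11.631*x - 11.1735
(5) = 2.79*n^4 - 4.08*n^3 - 2.82*n^2 + 2.94*n + 4.03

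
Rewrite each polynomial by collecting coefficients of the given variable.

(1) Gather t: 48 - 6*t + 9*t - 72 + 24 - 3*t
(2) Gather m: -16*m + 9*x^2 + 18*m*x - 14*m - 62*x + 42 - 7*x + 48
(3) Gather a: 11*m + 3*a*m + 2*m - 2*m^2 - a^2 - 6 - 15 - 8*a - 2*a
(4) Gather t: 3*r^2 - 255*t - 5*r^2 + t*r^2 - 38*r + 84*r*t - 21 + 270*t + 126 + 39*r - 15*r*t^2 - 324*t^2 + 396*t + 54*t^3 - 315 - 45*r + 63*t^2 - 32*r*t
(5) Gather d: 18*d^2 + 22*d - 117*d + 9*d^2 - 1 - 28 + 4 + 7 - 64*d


(1) = 0
(2) = m*(18*x - 30) + 9*x^2 - 69*x + 90
(3) = -a^2 + a*(3*m - 10) - 2*m^2 + 13*m - 21
(4) = -2*r^2 - 44*r + 54*t^3 + t^2*(-15*r - 261) + t*(r^2 + 52*r + 411) - 210
(5) = 27*d^2 - 159*d - 18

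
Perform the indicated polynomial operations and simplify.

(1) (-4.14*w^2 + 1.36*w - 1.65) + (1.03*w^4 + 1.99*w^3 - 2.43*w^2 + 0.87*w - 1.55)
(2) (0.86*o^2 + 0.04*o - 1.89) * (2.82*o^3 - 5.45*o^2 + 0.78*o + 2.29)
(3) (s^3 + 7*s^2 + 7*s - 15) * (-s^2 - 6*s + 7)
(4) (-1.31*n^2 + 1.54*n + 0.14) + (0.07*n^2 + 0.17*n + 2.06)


(1) = 1.03*w^4 + 1.99*w^3 - 6.57*w^2 + 2.23*w - 3.2
(2) = 2.4252*o^5 - 4.5742*o^4 - 4.877*o^3 + 12.3011*o^2 - 1.3826*o - 4.3281
(3) = -s^5 - 13*s^4 - 42*s^3 + 22*s^2 + 139*s - 105
(4) = -1.24*n^2 + 1.71*n + 2.2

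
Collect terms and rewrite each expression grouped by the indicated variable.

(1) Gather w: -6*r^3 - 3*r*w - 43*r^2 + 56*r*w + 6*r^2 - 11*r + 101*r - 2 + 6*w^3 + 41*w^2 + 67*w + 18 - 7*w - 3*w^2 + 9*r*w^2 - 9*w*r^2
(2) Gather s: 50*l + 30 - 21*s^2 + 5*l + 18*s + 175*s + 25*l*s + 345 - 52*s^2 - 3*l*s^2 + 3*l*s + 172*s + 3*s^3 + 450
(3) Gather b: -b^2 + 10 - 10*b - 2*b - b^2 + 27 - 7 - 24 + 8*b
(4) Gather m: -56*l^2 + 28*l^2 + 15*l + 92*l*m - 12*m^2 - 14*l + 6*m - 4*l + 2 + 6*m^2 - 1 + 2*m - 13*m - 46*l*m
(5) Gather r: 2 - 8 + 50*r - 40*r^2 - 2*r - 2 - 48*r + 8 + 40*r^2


(1) = -6*r^3 - 37*r^2 + 90*r + 6*w^3 + w^2*(9*r + 38) + w*(-9*r^2 + 53*r + 60) + 16
(2) = 55*l + 3*s^3 + s^2*(-3*l - 73) + s*(28*l + 365) + 825
(3) = -2*b^2 - 4*b + 6
(4) = -28*l^2 - 3*l - 6*m^2 + m*(46*l - 5) + 1
(5) = 0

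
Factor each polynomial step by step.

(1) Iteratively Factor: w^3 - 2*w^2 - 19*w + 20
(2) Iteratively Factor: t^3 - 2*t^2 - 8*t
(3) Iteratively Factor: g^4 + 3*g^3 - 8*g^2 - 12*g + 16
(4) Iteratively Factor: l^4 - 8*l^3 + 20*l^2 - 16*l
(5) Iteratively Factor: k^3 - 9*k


(1) = (w - 5)*(w^2 + 3*w - 4) = (w - 5)*(w + 4)*(w - 1)
(2) = (t - 4)*(t^2 + 2*t) = t*(t - 4)*(t + 2)
(3) = (g + 2)*(g^3 + g^2 - 10*g + 8) = (g - 1)*(g + 2)*(g^2 + 2*g - 8) = (g - 1)*(g + 2)*(g + 4)*(g - 2)
(4) = (l - 4)*(l^3 - 4*l^2 + 4*l) = l*(l - 4)*(l^2 - 4*l + 4) = l*(l - 4)*(l - 2)*(l - 2)
(5) = (k + 3)*(k^2 - 3*k) = (k - 3)*(k + 3)*(k)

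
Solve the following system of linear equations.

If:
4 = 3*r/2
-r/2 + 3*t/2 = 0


Then:
r = 8/3
t = 8/9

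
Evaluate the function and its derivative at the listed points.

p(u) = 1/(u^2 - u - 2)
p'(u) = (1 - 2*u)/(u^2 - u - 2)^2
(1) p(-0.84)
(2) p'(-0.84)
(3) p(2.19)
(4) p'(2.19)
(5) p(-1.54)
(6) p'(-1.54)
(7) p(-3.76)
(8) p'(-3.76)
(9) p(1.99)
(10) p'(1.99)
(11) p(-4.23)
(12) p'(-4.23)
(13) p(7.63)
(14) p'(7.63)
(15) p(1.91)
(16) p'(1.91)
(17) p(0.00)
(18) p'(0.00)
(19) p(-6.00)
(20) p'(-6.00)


(1) = -2.20
(2) = 12.98
(3) = 1.65
(4) = -9.20
(5) = 0.52
(6) = 1.12
(7) = 0.06
(8) = 0.03
(9) = -33.44
(10) = -3333.30
(11) = 0.05
(12) = 0.02
(13) = 0.02
(14) = -0.01
(15) = -3.82
(16) = -41.11
(17) = -0.50
(18) = 0.25
(19) = 0.03
(20) = 0.01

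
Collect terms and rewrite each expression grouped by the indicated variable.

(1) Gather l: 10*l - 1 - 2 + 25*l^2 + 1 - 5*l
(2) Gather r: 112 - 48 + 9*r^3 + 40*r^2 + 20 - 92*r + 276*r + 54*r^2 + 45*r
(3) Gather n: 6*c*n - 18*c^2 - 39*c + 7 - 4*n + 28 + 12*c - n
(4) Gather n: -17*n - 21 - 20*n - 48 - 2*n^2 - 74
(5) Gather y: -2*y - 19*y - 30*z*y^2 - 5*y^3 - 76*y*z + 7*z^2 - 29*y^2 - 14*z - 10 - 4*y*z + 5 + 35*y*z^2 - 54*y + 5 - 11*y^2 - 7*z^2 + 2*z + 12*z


(1) = 25*l^2 + 5*l - 2
(2) = 9*r^3 + 94*r^2 + 229*r + 84
(3) = -18*c^2 - 27*c + n*(6*c - 5) + 35
(4) = -2*n^2 - 37*n - 143
(5) = -5*y^3 + y^2*(-30*z - 40) + y*(35*z^2 - 80*z - 75)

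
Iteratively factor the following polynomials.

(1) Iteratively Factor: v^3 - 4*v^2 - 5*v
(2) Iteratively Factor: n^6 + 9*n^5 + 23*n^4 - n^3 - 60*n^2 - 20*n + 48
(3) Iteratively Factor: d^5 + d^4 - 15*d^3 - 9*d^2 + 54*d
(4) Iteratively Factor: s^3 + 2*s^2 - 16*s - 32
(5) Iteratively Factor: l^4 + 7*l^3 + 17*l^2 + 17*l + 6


(1) = (v)*(v^2 - 4*v - 5) = v*(v - 5)*(v + 1)
(2) = (n + 2)*(n^5 + 7*n^4 + 9*n^3 - 19*n^2 - 22*n + 24) = (n + 2)*(n + 4)*(n^4 + 3*n^3 - 3*n^2 - 7*n + 6) = (n - 1)*(n + 2)*(n + 4)*(n^3 + 4*n^2 + n - 6) = (n - 1)^2*(n + 2)*(n + 4)*(n^2 + 5*n + 6) = (n - 1)^2*(n + 2)*(n + 3)*(n + 4)*(n + 2)
(3) = (d + 3)*(d^4 - 2*d^3 - 9*d^2 + 18*d) = d*(d + 3)*(d^3 - 2*d^2 - 9*d + 18) = d*(d + 3)^2*(d^2 - 5*d + 6) = d*(d - 2)*(d + 3)^2*(d - 3)
(4) = (s + 2)*(s^2 - 16) = (s - 4)*(s + 2)*(s + 4)
(5) = (l + 3)*(l^3 + 4*l^2 + 5*l + 2) = (l + 2)*(l + 3)*(l^2 + 2*l + 1) = (l + 1)*(l + 2)*(l + 3)*(l + 1)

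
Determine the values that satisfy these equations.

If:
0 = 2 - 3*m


Then:
m = 2/3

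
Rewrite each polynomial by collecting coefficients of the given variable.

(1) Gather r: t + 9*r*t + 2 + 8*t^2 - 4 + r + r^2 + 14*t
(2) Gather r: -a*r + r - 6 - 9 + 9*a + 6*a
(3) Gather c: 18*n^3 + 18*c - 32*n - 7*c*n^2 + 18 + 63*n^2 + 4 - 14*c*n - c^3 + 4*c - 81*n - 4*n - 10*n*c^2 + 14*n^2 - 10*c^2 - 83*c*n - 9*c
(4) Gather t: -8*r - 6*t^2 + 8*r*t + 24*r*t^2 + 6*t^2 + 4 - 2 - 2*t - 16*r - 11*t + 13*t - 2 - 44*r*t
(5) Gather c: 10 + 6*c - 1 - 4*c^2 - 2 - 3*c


(1) = r^2 + r*(9*t + 1) + 8*t^2 + 15*t - 2
(2) = 15*a + r*(1 - a) - 15
(3) = -c^3 + c^2*(-10*n - 10) + c*(-7*n^2 - 97*n + 13) + 18*n^3 + 77*n^2 - 117*n + 22
(4) = 24*r*t^2 - 36*r*t - 24*r
(5) = -4*c^2 + 3*c + 7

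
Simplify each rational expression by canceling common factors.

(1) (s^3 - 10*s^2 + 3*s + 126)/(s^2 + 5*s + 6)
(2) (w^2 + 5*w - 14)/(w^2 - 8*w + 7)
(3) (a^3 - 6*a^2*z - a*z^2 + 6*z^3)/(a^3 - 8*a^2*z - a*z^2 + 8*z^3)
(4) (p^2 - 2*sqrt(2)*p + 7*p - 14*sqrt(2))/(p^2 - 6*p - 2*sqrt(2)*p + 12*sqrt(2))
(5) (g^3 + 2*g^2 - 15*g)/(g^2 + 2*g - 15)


(1) = (s^2 - 13*s + 42)/(s + 2)
(2) = (w^2 + 5*w - 14)/(w^2 - 8*w + 7)
(3) = (-a + 6*z)/(-a + 8*z)
(4) = (p + 7)/(p - 6)
(5) = g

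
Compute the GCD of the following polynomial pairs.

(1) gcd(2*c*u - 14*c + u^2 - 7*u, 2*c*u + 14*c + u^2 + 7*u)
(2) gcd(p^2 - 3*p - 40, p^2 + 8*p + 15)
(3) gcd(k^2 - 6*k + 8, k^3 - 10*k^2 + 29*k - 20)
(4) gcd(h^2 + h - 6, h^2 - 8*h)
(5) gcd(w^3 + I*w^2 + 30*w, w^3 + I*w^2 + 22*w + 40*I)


(1) = gcd((2*c + u)*(u - 7), (2*c + u)*(u + 7)) = 2*c + u
(2) = p + 5
(3) = gcd((k - 4)*(k - 2), (k - 5)*(k - 4)*(k - 1)) = k - 4
(4) = 1
(5) = gcd(w*(w - 5*I)*(w + 6*I), (w - 5*I)*(w + 2*I)*(w + 4*I)) = w - 5*I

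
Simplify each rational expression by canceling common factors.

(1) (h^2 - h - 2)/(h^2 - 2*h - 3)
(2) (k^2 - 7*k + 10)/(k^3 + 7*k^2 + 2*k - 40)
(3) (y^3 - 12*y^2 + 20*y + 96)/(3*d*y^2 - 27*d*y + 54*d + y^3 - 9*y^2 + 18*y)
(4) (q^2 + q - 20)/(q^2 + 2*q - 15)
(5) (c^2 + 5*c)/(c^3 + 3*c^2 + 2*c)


(1) = (h - 2)/(h - 3)
(2) = (k - 5)/(k^2 + 9*k + 20)
(3) = (y^2 - 6*y - 16)/(3*d*y - 9*d + y^2 - 3*y)
(4) = (q - 4)/(q - 3)
(5) = (c + 5)/(c^2 + 3*c + 2)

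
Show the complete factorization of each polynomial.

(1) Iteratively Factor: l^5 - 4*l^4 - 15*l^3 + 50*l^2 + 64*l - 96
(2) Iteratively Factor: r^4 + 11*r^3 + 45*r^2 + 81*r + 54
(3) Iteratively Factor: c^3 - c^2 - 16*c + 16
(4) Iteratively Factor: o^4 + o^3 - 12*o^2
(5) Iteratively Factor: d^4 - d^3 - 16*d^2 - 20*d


(1) = (l - 4)*(l^4 - 15*l^2 - 10*l + 24) = (l - 4)*(l + 2)*(l^3 - 2*l^2 - 11*l + 12) = (l - 4)*(l - 1)*(l + 2)*(l^2 - l - 12) = (l - 4)^2*(l - 1)*(l + 2)*(l + 3)
(2) = (r + 3)*(r^3 + 8*r^2 + 21*r + 18) = (r + 3)^2*(r^2 + 5*r + 6) = (r + 2)*(r + 3)^2*(r + 3)
(3) = (c - 1)*(c^2 - 16) = (c - 1)*(c + 4)*(c - 4)
(4) = (o + 4)*(o^3 - 3*o^2) = (o - 3)*(o + 4)*(o^2) = o*(o - 3)*(o + 4)*(o)
(5) = (d + 2)*(d^3 - 3*d^2 - 10*d) = (d - 5)*(d + 2)*(d^2 + 2*d) = (d - 5)*(d + 2)^2*(d)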